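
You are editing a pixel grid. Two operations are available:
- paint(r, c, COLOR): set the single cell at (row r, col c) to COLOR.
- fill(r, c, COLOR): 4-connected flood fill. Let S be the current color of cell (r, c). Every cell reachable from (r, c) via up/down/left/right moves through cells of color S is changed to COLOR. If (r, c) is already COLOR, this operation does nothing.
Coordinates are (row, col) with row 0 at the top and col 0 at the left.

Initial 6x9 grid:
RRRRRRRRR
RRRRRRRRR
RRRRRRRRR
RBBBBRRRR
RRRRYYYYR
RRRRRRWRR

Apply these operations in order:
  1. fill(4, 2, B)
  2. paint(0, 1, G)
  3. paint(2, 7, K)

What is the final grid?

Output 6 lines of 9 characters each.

Answer: BGBBBBBBB
BBBBBBBBB
BBBBBBBKB
BBBBBBBBB
BBBBYYYYB
BBBBBBWBB

Derivation:
After op 1 fill(4,2,B) [45 cells changed]:
BBBBBBBBB
BBBBBBBBB
BBBBBBBBB
BBBBBBBBB
BBBBYYYYB
BBBBBBWBB
After op 2 paint(0,1,G):
BGBBBBBBB
BBBBBBBBB
BBBBBBBBB
BBBBBBBBB
BBBBYYYYB
BBBBBBWBB
After op 3 paint(2,7,K):
BGBBBBBBB
BBBBBBBBB
BBBBBBBKB
BBBBBBBBB
BBBBYYYYB
BBBBBBWBB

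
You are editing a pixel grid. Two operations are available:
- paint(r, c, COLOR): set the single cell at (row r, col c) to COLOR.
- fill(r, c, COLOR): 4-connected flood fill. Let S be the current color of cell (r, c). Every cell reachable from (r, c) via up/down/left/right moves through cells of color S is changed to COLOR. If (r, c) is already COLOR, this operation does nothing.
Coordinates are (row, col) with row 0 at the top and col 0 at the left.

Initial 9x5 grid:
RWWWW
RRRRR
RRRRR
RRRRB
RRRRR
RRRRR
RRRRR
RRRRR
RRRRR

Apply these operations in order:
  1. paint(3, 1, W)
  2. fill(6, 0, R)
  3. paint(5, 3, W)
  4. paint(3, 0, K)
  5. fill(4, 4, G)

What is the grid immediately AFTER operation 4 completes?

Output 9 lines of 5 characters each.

Answer: RWWWW
RRRRR
RRRRR
KWRRB
RRRRR
RRRWR
RRRRR
RRRRR
RRRRR

Derivation:
After op 1 paint(3,1,W):
RWWWW
RRRRR
RRRRR
RWRRB
RRRRR
RRRRR
RRRRR
RRRRR
RRRRR
After op 2 fill(6,0,R) [0 cells changed]:
RWWWW
RRRRR
RRRRR
RWRRB
RRRRR
RRRRR
RRRRR
RRRRR
RRRRR
After op 3 paint(5,3,W):
RWWWW
RRRRR
RRRRR
RWRRB
RRRRR
RRRWR
RRRRR
RRRRR
RRRRR
After op 4 paint(3,0,K):
RWWWW
RRRRR
RRRRR
KWRRB
RRRRR
RRRWR
RRRRR
RRRRR
RRRRR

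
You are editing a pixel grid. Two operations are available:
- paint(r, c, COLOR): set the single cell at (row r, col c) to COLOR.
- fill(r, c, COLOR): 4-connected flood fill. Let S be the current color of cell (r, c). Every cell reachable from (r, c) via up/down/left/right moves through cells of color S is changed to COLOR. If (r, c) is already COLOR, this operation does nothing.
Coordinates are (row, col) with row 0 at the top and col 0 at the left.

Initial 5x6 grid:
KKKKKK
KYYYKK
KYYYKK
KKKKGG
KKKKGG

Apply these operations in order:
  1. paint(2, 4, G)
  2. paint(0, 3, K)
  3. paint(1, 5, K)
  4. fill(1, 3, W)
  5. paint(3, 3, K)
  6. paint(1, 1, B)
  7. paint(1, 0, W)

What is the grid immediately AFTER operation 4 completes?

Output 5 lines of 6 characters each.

After op 1 paint(2,4,G):
KKKKKK
KYYYKK
KYYYGK
KKKKGG
KKKKGG
After op 2 paint(0,3,K):
KKKKKK
KYYYKK
KYYYGK
KKKKGG
KKKKGG
After op 3 paint(1,5,K):
KKKKKK
KYYYKK
KYYYGK
KKKKGG
KKKKGG
After op 4 fill(1,3,W) [6 cells changed]:
KKKKKK
KWWWKK
KWWWGK
KKKKGG
KKKKGG

Answer: KKKKKK
KWWWKK
KWWWGK
KKKKGG
KKKKGG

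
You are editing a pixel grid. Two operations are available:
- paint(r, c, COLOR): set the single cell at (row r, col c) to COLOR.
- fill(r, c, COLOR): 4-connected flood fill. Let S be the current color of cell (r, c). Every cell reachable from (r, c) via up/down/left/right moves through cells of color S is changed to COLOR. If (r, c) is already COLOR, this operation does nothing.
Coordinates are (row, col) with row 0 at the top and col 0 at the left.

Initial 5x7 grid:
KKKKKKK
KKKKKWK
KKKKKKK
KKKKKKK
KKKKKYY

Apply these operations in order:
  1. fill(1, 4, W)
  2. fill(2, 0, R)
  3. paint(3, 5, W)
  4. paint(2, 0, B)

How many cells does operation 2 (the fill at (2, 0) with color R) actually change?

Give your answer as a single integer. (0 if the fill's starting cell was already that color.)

After op 1 fill(1,4,W) [32 cells changed]:
WWWWWWW
WWWWWWW
WWWWWWW
WWWWWWW
WWWWWYY
After op 2 fill(2,0,R) [33 cells changed]:
RRRRRRR
RRRRRRR
RRRRRRR
RRRRRRR
RRRRRYY

Answer: 33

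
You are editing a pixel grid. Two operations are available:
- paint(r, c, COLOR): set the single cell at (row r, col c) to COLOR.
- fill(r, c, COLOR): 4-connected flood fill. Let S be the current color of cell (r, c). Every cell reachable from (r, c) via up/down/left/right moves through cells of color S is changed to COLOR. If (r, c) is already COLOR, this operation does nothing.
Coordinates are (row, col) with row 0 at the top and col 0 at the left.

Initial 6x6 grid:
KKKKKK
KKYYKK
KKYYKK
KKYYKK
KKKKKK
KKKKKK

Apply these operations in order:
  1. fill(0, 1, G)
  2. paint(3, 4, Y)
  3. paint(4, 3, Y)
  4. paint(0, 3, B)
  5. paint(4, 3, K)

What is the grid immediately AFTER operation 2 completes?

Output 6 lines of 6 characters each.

Answer: GGGGGG
GGYYGG
GGYYGG
GGYYYG
GGGGGG
GGGGGG

Derivation:
After op 1 fill(0,1,G) [30 cells changed]:
GGGGGG
GGYYGG
GGYYGG
GGYYGG
GGGGGG
GGGGGG
After op 2 paint(3,4,Y):
GGGGGG
GGYYGG
GGYYGG
GGYYYG
GGGGGG
GGGGGG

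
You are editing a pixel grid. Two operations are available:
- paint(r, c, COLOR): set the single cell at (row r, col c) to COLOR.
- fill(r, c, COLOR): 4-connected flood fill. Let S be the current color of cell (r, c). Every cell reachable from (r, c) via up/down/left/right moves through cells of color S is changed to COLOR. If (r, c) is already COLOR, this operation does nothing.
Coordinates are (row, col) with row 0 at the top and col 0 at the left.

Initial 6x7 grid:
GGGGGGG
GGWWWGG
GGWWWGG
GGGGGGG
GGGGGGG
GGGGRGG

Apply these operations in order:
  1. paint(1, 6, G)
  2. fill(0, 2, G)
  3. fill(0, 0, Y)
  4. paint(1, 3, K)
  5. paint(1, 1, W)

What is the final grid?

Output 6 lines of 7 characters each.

Answer: YYYYYYY
YWWKWYY
YYWWWYY
YYYYYYY
YYYYYYY
YYYYRYY

Derivation:
After op 1 paint(1,6,G):
GGGGGGG
GGWWWGG
GGWWWGG
GGGGGGG
GGGGGGG
GGGGRGG
After op 2 fill(0,2,G) [0 cells changed]:
GGGGGGG
GGWWWGG
GGWWWGG
GGGGGGG
GGGGGGG
GGGGRGG
After op 3 fill(0,0,Y) [35 cells changed]:
YYYYYYY
YYWWWYY
YYWWWYY
YYYYYYY
YYYYYYY
YYYYRYY
After op 4 paint(1,3,K):
YYYYYYY
YYWKWYY
YYWWWYY
YYYYYYY
YYYYYYY
YYYYRYY
After op 5 paint(1,1,W):
YYYYYYY
YWWKWYY
YYWWWYY
YYYYYYY
YYYYYYY
YYYYRYY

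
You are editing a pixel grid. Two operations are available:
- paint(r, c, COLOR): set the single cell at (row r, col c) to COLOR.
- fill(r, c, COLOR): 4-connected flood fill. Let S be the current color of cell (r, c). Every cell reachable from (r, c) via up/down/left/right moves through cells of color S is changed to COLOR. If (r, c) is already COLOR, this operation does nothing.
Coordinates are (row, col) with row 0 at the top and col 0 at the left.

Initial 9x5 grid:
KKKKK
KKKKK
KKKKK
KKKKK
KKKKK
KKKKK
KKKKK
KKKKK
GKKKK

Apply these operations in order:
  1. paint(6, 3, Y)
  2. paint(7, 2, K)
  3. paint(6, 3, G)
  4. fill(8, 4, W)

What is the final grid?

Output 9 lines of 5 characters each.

After op 1 paint(6,3,Y):
KKKKK
KKKKK
KKKKK
KKKKK
KKKKK
KKKKK
KKKYK
KKKKK
GKKKK
After op 2 paint(7,2,K):
KKKKK
KKKKK
KKKKK
KKKKK
KKKKK
KKKKK
KKKYK
KKKKK
GKKKK
After op 3 paint(6,3,G):
KKKKK
KKKKK
KKKKK
KKKKK
KKKKK
KKKKK
KKKGK
KKKKK
GKKKK
After op 4 fill(8,4,W) [43 cells changed]:
WWWWW
WWWWW
WWWWW
WWWWW
WWWWW
WWWWW
WWWGW
WWWWW
GWWWW

Answer: WWWWW
WWWWW
WWWWW
WWWWW
WWWWW
WWWWW
WWWGW
WWWWW
GWWWW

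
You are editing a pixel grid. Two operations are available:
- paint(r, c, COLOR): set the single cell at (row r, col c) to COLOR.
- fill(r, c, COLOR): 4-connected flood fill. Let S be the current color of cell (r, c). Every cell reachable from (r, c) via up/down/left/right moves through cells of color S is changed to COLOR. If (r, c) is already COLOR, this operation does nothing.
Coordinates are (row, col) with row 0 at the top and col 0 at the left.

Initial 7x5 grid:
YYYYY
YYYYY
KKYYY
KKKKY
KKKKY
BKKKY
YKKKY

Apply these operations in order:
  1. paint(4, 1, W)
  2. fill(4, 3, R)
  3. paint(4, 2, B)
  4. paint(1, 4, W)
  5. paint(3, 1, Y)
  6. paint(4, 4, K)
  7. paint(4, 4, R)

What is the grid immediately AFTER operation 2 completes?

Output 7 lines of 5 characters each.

After op 1 paint(4,1,W):
YYYYY
YYYYY
KKYYY
KKKKY
KWKKY
BKKKY
YKKKY
After op 2 fill(4,3,R) [15 cells changed]:
YYYYY
YYYYY
RRYYY
RRRRY
RWRRY
BRRRY
YRRRY

Answer: YYYYY
YYYYY
RRYYY
RRRRY
RWRRY
BRRRY
YRRRY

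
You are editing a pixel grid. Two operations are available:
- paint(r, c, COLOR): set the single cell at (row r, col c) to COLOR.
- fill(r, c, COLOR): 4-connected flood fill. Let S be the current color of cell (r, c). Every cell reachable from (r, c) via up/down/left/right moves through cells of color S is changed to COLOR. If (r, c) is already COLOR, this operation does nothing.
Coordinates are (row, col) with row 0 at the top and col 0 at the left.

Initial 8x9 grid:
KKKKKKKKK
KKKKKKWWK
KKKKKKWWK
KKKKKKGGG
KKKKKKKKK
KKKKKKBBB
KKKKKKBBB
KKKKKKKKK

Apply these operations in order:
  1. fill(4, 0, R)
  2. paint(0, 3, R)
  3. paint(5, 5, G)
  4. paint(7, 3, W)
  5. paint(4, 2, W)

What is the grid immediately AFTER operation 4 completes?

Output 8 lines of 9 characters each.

After op 1 fill(4,0,R) [59 cells changed]:
RRRRRRRRR
RRRRRRWWR
RRRRRRWWR
RRRRRRGGG
RRRRRRRRR
RRRRRRBBB
RRRRRRBBB
RRRRRRRRR
After op 2 paint(0,3,R):
RRRRRRRRR
RRRRRRWWR
RRRRRRWWR
RRRRRRGGG
RRRRRRRRR
RRRRRRBBB
RRRRRRBBB
RRRRRRRRR
After op 3 paint(5,5,G):
RRRRRRRRR
RRRRRRWWR
RRRRRRWWR
RRRRRRGGG
RRRRRRRRR
RRRRRGBBB
RRRRRRBBB
RRRRRRRRR
After op 4 paint(7,3,W):
RRRRRRRRR
RRRRRRWWR
RRRRRRWWR
RRRRRRGGG
RRRRRRRRR
RRRRRGBBB
RRRRRRBBB
RRRWRRRRR

Answer: RRRRRRRRR
RRRRRRWWR
RRRRRRWWR
RRRRRRGGG
RRRRRRRRR
RRRRRGBBB
RRRRRRBBB
RRRWRRRRR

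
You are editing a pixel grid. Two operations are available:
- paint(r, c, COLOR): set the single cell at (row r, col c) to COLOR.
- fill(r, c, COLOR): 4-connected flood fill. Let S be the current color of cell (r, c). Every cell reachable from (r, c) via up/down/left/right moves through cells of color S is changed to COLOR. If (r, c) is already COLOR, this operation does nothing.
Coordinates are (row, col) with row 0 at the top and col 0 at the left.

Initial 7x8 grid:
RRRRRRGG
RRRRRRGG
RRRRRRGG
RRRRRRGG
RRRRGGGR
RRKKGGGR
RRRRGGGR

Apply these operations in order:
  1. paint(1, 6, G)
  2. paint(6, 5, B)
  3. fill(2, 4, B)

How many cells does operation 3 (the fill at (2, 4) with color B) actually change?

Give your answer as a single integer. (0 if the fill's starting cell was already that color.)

Answer: 34

Derivation:
After op 1 paint(1,6,G):
RRRRRRGG
RRRRRRGG
RRRRRRGG
RRRRRRGG
RRRRGGGR
RRKKGGGR
RRRRGGGR
After op 2 paint(6,5,B):
RRRRRRGG
RRRRRRGG
RRRRRRGG
RRRRRRGG
RRRRGGGR
RRKKGGGR
RRRRGBGR
After op 3 fill(2,4,B) [34 cells changed]:
BBBBBBGG
BBBBBBGG
BBBBBBGG
BBBBBBGG
BBBBGGGR
BBKKGGGR
BBBBGBGR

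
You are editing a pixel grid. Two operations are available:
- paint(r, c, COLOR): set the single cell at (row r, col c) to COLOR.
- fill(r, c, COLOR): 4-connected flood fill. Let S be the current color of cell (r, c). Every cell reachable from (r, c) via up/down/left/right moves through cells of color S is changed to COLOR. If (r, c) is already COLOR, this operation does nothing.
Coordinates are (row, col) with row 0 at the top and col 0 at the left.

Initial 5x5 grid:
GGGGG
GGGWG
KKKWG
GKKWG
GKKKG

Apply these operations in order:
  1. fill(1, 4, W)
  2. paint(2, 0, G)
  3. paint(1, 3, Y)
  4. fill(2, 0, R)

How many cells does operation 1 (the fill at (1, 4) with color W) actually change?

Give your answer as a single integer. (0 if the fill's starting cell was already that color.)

Answer: 12

Derivation:
After op 1 fill(1,4,W) [12 cells changed]:
WWWWW
WWWWW
KKKWW
GKKWW
GKKKW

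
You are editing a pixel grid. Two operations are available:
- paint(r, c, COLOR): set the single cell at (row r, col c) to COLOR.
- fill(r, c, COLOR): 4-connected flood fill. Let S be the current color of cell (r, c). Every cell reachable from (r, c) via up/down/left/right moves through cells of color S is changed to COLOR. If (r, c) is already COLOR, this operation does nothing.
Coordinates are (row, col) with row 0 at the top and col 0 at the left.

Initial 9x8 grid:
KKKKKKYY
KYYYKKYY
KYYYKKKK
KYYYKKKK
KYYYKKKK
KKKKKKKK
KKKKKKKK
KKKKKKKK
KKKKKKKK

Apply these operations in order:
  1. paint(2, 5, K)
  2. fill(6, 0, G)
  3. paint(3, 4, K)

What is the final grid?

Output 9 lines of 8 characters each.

After op 1 paint(2,5,K):
KKKKKKYY
KYYYKKYY
KYYYKKKK
KYYYKKKK
KYYYKKKK
KKKKKKKK
KKKKKKKK
KKKKKKKK
KKKKKKKK
After op 2 fill(6,0,G) [56 cells changed]:
GGGGGGYY
GYYYGGYY
GYYYGGGG
GYYYGGGG
GYYYGGGG
GGGGGGGG
GGGGGGGG
GGGGGGGG
GGGGGGGG
After op 3 paint(3,4,K):
GGGGGGYY
GYYYGGYY
GYYYGGGG
GYYYKGGG
GYYYGGGG
GGGGGGGG
GGGGGGGG
GGGGGGGG
GGGGGGGG

Answer: GGGGGGYY
GYYYGGYY
GYYYGGGG
GYYYKGGG
GYYYGGGG
GGGGGGGG
GGGGGGGG
GGGGGGGG
GGGGGGGG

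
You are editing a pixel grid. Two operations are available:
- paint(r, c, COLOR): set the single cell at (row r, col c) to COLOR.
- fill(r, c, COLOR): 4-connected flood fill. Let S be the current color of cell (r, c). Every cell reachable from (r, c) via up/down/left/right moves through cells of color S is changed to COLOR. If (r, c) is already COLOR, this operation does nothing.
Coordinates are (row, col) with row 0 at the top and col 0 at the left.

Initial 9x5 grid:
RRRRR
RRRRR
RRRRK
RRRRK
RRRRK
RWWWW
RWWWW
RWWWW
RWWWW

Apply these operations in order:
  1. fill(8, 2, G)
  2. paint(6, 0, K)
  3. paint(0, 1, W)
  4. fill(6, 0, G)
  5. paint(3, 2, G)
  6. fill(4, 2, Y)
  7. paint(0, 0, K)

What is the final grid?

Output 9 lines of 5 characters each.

After op 1 fill(8,2,G) [16 cells changed]:
RRRRR
RRRRR
RRRRK
RRRRK
RRRRK
RGGGG
RGGGG
RGGGG
RGGGG
After op 2 paint(6,0,K):
RRRRR
RRRRR
RRRRK
RRRRK
RRRRK
RGGGG
KGGGG
RGGGG
RGGGG
After op 3 paint(0,1,W):
RWRRR
RRRRR
RRRRK
RRRRK
RRRRK
RGGGG
KGGGG
RGGGG
RGGGG
After op 4 fill(6,0,G) [1 cells changed]:
RWRRR
RRRRR
RRRRK
RRRRK
RRRRK
RGGGG
GGGGG
RGGGG
RGGGG
After op 5 paint(3,2,G):
RWRRR
RRRRR
RRRRK
RRGRK
RRRRK
RGGGG
GGGGG
RGGGG
RGGGG
After op 6 fill(4,2,Y) [21 cells changed]:
YWYYY
YYYYY
YYYYK
YYGYK
YYYYK
YGGGG
GGGGG
RGGGG
RGGGG
After op 7 paint(0,0,K):
KWYYY
YYYYY
YYYYK
YYGYK
YYYYK
YGGGG
GGGGG
RGGGG
RGGGG

Answer: KWYYY
YYYYY
YYYYK
YYGYK
YYYYK
YGGGG
GGGGG
RGGGG
RGGGG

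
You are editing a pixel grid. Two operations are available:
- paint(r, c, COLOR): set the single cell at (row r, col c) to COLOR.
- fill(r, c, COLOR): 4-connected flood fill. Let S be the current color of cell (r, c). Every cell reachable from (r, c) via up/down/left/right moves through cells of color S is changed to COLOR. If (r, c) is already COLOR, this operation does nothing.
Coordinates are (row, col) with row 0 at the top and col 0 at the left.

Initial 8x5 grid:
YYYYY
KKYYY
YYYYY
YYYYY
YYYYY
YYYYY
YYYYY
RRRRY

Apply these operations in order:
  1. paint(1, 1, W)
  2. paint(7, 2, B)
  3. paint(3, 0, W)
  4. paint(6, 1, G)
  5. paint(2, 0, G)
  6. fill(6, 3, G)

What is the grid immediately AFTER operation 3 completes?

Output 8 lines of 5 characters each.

Answer: YYYYY
KWYYY
YYYYY
WYYYY
YYYYY
YYYYY
YYYYY
RRBRY

Derivation:
After op 1 paint(1,1,W):
YYYYY
KWYYY
YYYYY
YYYYY
YYYYY
YYYYY
YYYYY
RRRRY
After op 2 paint(7,2,B):
YYYYY
KWYYY
YYYYY
YYYYY
YYYYY
YYYYY
YYYYY
RRBRY
After op 3 paint(3,0,W):
YYYYY
KWYYY
YYYYY
WYYYY
YYYYY
YYYYY
YYYYY
RRBRY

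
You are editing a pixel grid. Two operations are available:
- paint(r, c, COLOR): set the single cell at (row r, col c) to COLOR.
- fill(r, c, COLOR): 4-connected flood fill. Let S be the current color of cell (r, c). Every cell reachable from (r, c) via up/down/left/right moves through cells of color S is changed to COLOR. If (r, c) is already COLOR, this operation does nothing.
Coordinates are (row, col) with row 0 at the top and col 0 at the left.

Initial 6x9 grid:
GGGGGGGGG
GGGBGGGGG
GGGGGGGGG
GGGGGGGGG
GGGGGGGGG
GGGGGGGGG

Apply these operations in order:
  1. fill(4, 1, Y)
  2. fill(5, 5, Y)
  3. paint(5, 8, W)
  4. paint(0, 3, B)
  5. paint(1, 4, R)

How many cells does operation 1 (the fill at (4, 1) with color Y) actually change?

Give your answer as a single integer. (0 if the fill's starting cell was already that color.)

Answer: 53

Derivation:
After op 1 fill(4,1,Y) [53 cells changed]:
YYYYYYYYY
YYYBYYYYY
YYYYYYYYY
YYYYYYYYY
YYYYYYYYY
YYYYYYYYY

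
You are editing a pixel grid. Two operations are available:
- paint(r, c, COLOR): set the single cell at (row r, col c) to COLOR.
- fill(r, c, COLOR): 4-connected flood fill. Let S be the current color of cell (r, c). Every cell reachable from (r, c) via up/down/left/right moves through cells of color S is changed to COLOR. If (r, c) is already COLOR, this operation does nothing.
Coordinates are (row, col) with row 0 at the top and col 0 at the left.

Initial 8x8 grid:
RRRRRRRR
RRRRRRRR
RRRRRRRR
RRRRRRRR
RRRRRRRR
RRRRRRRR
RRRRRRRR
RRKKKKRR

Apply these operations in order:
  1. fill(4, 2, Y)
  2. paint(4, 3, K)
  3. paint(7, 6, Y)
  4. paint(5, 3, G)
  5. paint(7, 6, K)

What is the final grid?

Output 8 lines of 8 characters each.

Answer: YYYYYYYY
YYYYYYYY
YYYYYYYY
YYYYYYYY
YYYKYYYY
YYYGYYYY
YYYYYYYY
YYKKKKKY

Derivation:
After op 1 fill(4,2,Y) [60 cells changed]:
YYYYYYYY
YYYYYYYY
YYYYYYYY
YYYYYYYY
YYYYYYYY
YYYYYYYY
YYYYYYYY
YYKKKKYY
After op 2 paint(4,3,K):
YYYYYYYY
YYYYYYYY
YYYYYYYY
YYYYYYYY
YYYKYYYY
YYYYYYYY
YYYYYYYY
YYKKKKYY
After op 3 paint(7,6,Y):
YYYYYYYY
YYYYYYYY
YYYYYYYY
YYYYYYYY
YYYKYYYY
YYYYYYYY
YYYYYYYY
YYKKKKYY
After op 4 paint(5,3,G):
YYYYYYYY
YYYYYYYY
YYYYYYYY
YYYYYYYY
YYYKYYYY
YYYGYYYY
YYYYYYYY
YYKKKKYY
After op 5 paint(7,6,K):
YYYYYYYY
YYYYYYYY
YYYYYYYY
YYYYYYYY
YYYKYYYY
YYYGYYYY
YYYYYYYY
YYKKKKKY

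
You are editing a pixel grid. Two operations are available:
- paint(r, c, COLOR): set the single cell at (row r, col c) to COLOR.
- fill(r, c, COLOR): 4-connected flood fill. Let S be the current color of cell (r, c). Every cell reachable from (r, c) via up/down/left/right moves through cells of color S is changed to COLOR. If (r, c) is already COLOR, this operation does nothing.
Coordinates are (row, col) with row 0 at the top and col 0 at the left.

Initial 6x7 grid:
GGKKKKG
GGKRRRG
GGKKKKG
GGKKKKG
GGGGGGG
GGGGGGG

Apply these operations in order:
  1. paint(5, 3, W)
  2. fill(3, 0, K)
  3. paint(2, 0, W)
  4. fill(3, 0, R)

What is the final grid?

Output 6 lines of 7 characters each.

After op 1 paint(5,3,W):
GGKKKKG
GGKRRRG
GGKKKKG
GGKKKKG
GGGGGGG
GGGWGGG
After op 2 fill(3,0,K) [25 cells changed]:
KKKKKKK
KKKRRRK
KKKKKKK
KKKKKKK
KKKKKKK
KKKWKKK
After op 3 paint(2,0,W):
KKKKKKK
KKKRRRK
WKKKKKK
KKKKKKK
KKKKKKK
KKKWKKK
After op 4 fill(3,0,R) [37 cells changed]:
RRRRRRR
RRRRRRR
WRRRRRR
RRRRRRR
RRRRRRR
RRRWRRR

Answer: RRRRRRR
RRRRRRR
WRRRRRR
RRRRRRR
RRRRRRR
RRRWRRR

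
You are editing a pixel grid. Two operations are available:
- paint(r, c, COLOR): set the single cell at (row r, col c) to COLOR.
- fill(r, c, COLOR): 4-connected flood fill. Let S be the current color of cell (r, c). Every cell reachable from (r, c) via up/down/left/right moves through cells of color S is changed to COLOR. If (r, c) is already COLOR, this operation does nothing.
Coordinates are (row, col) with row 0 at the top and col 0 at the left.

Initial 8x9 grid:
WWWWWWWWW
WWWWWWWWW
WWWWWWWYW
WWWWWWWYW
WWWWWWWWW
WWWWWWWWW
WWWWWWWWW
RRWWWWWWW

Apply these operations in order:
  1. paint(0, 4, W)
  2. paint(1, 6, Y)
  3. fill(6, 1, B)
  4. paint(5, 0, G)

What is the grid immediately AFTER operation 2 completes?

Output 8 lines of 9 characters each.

After op 1 paint(0,4,W):
WWWWWWWWW
WWWWWWWWW
WWWWWWWYW
WWWWWWWYW
WWWWWWWWW
WWWWWWWWW
WWWWWWWWW
RRWWWWWWW
After op 2 paint(1,6,Y):
WWWWWWWWW
WWWWWWYWW
WWWWWWWYW
WWWWWWWYW
WWWWWWWWW
WWWWWWWWW
WWWWWWWWW
RRWWWWWWW

Answer: WWWWWWWWW
WWWWWWYWW
WWWWWWWYW
WWWWWWWYW
WWWWWWWWW
WWWWWWWWW
WWWWWWWWW
RRWWWWWWW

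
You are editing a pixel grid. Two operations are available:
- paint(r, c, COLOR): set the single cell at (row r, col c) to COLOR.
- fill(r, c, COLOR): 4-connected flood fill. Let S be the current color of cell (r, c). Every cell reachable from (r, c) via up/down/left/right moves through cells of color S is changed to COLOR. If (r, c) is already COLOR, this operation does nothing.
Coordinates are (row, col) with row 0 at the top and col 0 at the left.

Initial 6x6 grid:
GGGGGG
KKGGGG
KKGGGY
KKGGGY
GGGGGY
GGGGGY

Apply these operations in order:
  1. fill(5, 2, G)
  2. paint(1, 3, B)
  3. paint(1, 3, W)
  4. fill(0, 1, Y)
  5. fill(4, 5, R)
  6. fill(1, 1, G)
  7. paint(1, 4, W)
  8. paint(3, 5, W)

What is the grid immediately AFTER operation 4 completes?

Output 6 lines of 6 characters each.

Answer: YYYYYY
KKYWYY
KKYYYY
KKYYYY
YYYYYY
YYYYYY

Derivation:
After op 1 fill(5,2,G) [0 cells changed]:
GGGGGG
KKGGGG
KKGGGY
KKGGGY
GGGGGY
GGGGGY
After op 2 paint(1,3,B):
GGGGGG
KKGBGG
KKGGGY
KKGGGY
GGGGGY
GGGGGY
After op 3 paint(1,3,W):
GGGGGG
KKGWGG
KKGGGY
KKGGGY
GGGGGY
GGGGGY
After op 4 fill(0,1,Y) [25 cells changed]:
YYYYYY
KKYWYY
KKYYYY
KKYYYY
YYYYYY
YYYYYY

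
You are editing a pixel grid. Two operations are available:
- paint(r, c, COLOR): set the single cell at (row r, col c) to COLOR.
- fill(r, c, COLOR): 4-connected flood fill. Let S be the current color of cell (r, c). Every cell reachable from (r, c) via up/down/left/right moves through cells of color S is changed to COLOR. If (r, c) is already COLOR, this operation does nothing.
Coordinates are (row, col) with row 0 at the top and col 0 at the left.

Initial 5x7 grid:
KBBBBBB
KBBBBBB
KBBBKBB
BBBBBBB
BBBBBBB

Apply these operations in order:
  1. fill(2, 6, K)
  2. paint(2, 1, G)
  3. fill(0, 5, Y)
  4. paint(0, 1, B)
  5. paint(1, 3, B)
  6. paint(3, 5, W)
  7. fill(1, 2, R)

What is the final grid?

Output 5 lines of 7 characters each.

Answer: RBRRRRR
RRRBRRR
RGRRRRR
RRRRRWR
RRRRRRR

Derivation:
After op 1 fill(2,6,K) [31 cells changed]:
KKKKKKK
KKKKKKK
KKKKKKK
KKKKKKK
KKKKKKK
After op 2 paint(2,1,G):
KKKKKKK
KKKKKKK
KGKKKKK
KKKKKKK
KKKKKKK
After op 3 fill(0,5,Y) [34 cells changed]:
YYYYYYY
YYYYYYY
YGYYYYY
YYYYYYY
YYYYYYY
After op 4 paint(0,1,B):
YBYYYYY
YYYYYYY
YGYYYYY
YYYYYYY
YYYYYYY
After op 5 paint(1,3,B):
YBYYYYY
YYYBYYY
YGYYYYY
YYYYYYY
YYYYYYY
After op 6 paint(3,5,W):
YBYYYYY
YYYBYYY
YGYYYYY
YYYYYWY
YYYYYYY
After op 7 fill(1,2,R) [31 cells changed]:
RBRRRRR
RRRBRRR
RGRRRRR
RRRRRWR
RRRRRRR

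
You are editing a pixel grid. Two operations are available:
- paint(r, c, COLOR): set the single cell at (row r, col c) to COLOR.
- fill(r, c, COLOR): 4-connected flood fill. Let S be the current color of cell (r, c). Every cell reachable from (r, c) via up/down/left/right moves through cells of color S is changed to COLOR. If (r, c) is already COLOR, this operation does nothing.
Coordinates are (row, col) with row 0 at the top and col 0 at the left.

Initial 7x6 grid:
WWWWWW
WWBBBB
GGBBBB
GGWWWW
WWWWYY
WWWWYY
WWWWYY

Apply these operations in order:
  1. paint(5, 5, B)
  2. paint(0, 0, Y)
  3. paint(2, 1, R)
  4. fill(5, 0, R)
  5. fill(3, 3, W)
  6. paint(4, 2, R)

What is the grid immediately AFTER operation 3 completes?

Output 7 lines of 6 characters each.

After op 1 paint(5,5,B):
WWWWWW
WWBBBB
GGBBBB
GGWWWW
WWWWYY
WWWWYB
WWWWYY
After op 2 paint(0,0,Y):
YWWWWW
WWBBBB
GGBBBB
GGWWWW
WWWWYY
WWWWYB
WWWWYY
After op 3 paint(2,1,R):
YWWWWW
WWBBBB
GRBBBB
GGWWWW
WWWWYY
WWWWYB
WWWWYY

Answer: YWWWWW
WWBBBB
GRBBBB
GGWWWW
WWWWYY
WWWWYB
WWWWYY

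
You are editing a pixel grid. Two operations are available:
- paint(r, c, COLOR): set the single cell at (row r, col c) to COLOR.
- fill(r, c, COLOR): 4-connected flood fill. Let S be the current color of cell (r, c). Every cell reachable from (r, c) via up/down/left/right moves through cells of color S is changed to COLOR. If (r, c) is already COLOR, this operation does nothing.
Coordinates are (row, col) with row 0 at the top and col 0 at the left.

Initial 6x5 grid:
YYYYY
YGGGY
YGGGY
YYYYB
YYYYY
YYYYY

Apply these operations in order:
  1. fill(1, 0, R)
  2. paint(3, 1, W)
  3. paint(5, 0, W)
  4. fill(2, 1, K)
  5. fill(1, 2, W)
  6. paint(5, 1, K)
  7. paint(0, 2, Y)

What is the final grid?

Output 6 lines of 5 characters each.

After op 1 fill(1,0,R) [23 cells changed]:
RRRRR
RGGGR
RGGGR
RRRRB
RRRRR
RRRRR
After op 2 paint(3,1,W):
RRRRR
RGGGR
RGGGR
RWRRB
RRRRR
RRRRR
After op 3 paint(5,0,W):
RRRRR
RGGGR
RGGGR
RWRRB
RRRRR
WRRRR
After op 4 fill(2,1,K) [6 cells changed]:
RRRRR
RKKKR
RKKKR
RWRRB
RRRRR
WRRRR
After op 5 fill(1,2,W) [6 cells changed]:
RRRRR
RWWWR
RWWWR
RWRRB
RRRRR
WRRRR
After op 6 paint(5,1,K):
RRRRR
RWWWR
RWWWR
RWRRB
RRRRR
WKRRR
After op 7 paint(0,2,Y):
RRYRR
RWWWR
RWWWR
RWRRB
RRRRR
WKRRR

Answer: RRYRR
RWWWR
RWWWR
RWRRB
RRRRR
WKRRR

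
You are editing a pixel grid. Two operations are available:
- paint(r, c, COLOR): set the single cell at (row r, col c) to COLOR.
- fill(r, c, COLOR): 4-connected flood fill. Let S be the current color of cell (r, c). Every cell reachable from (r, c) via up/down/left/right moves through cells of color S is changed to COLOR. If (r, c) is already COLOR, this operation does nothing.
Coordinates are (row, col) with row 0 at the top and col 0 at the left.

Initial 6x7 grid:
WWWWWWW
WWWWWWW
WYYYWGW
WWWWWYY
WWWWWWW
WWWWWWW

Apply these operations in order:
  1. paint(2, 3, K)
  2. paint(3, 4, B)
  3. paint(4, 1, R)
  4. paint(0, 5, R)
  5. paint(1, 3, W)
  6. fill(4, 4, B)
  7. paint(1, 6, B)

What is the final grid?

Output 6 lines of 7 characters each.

Answer: BBBBBRB
BBBBBBB
BYYKBGB
BBBBBYY
BRBBBBB
BBBBBBB

Derivation:
After op 1 paint(2,3,K):
WWWWWWW
WWWWWWW
WYYKWGW
WWWWWYY
WWWWWWW
WWWWWWW
After op 2 paint(3,4,B):
WWWWWWW
WWWWWWW
WYYKWGW
WWWWBYY
WWWWWWW
WWWWWWW
After op 3 paint(4,1,R):
WWWWWWW
WWWWWWW
WYYKWGW
WWWWBYY
WRWWWWW
WWWWWWW
After op 4 paint(0,5,R):
WWWWWRW
WWWWWWW
WYYKWGW
WWWWBYY
WRWWWWW
WWWWWWW
After op 5 paint(1,3,W):
WWWWWRW
WWWWWWW
WYYKWGW
WWWWBYY
WRWWWWW
WWWWWWW
After op 6 fill(4,4,B) [33 cells changed]:
BBBBBRB
BBBBBBB
BYYKBGB
BBBBBYY
BRBBBBB
BBBBBBB
After op 7 paint(1,6,B):
BBBBBRB
BBBBBBB
BYYKBGB
BBBBBYY
BRBBBBB
BBBBBBB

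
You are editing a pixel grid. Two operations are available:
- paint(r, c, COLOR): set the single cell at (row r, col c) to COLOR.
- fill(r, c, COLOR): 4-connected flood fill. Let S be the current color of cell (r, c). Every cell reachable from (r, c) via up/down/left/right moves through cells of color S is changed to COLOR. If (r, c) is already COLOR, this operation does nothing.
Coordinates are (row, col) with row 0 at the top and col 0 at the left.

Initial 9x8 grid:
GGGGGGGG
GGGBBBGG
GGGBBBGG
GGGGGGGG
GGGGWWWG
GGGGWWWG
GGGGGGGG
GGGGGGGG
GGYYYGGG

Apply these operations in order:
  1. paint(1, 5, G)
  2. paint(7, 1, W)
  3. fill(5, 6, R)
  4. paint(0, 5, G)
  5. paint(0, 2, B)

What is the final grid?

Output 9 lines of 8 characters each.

After op 1 paint(1,5,G):
GGGGGGGG
GGGBBGGG
GGGBBBGG
GGGGGGGG
GGGGWWWG
GGGGWWWG
GGGGGGGG
GGGGGGGG
GGYYYGGG
After op 2 paint(7,1,W):
GGGGGGGG
GGGBBGGG
GGGBBBGG
GGGGGGGG
GGGGWWWG
GGGGWWWG
GGGGGGGG
GWGGGGGG
GGYYYGGG
After op 3 fill(5,6,R) [6 cells changed]:
GGGGGGGG
GGGBBGGG
GGGBBBGG
GGGGGGGG
GGGGRRRG
GGGGRRRG
GGGGGGGG
GWGGGGGG
GGYYYGGG
After op 4 paint(0,5,G):
GGGGGGGG
GGGBBGGG
GGGBBBGG
GGGGGGGG
GGGGRRRG
GGGGRRRG
GGGGGGGG
GWGGGGGG
GGYYYGGG
After op 5 paint(0,2,B):
GGBGGGGG
GGGBBGGG
GGGBBBGG
GGGGGGGG
GGGGRRRG
GGGGRRRG
GGGGGGGG
GWGGGGGG
GGYYYGGG

Answer: GGBGGGGG
GGGBBGGG
GGGBBBGG
GGGGGGGG
GGGGRRRG
GGGGRRRG
GGGGGGGG
GWGGGGGG
GGYYYGGG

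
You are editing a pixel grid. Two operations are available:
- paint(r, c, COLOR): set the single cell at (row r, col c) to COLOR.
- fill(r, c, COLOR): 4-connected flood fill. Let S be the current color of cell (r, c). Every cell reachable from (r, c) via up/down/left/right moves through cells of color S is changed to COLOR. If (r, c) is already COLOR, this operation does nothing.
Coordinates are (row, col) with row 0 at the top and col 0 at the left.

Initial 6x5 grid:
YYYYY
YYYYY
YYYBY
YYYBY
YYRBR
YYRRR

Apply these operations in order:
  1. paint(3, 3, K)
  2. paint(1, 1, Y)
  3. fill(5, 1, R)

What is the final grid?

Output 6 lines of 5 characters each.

Answer: RRRRR
RRRRR
RRRBR
RRRKR
RRRBR
RRRRR

Derivation:
After op 1 paint(3,3,K):
YYYYY
YYYYY
YYYBY
YYYKY
YYRBR
YYRRR
After op 2 paint(1,1,Y):
YYYYY
YYYYY
YYYBY
YYYKY
YYRBR
YYRRR
After op 3 fill(5,1,R) [22 cells changed]:
RRRRR
RRRRR
RRRBR
RRRKR
RRRBR
RRRRR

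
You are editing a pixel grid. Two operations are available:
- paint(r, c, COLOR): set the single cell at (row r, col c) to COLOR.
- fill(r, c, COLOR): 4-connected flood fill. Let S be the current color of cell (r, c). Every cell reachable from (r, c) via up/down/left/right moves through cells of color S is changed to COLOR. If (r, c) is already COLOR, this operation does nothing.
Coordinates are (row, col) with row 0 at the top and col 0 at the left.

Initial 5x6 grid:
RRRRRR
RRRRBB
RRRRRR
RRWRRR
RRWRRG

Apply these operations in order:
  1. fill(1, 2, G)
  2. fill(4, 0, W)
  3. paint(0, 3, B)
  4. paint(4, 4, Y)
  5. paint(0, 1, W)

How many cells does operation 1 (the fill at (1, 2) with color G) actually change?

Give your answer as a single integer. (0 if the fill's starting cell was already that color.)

Answer: 25

Derivation:
After op 1 fill(1,2,G) [25 cells changed]:
GGGGGG
GGGGBB
GGGGGG
GGWGGG
GGWGGG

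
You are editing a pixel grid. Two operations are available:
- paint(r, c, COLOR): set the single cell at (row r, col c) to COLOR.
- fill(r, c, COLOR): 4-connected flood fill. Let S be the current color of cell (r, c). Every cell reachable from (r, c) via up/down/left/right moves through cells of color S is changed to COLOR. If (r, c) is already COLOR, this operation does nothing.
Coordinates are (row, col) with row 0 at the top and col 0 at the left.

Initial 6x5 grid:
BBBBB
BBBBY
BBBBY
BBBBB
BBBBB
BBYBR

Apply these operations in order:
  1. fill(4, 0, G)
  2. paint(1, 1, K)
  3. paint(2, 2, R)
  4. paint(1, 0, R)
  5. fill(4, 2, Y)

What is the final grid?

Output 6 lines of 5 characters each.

After op 1 fill(4,0,G) [26 cells changed]:
GGGGG
GGGGY
GGGGY
GGGGG
GGGGG
GGYGR
After op 2 paint(1,1,K):
GGGGG
GKGGY
GGGGY
GGGGG
GGGGG
GGYGR
After op 3 paint(2,2,R):
GGGGG
GKGGY
GGRGY
GGGGG
GGGGG
GGYGR
After op 4 paint(1,0,R):
GGGGG
RKGGY
GGRGY
GGGGG
GGGGG
GGYGR
After op 5 fill(4,2,Y) [23 cells changed]:
YYYYY
RKYYY
YYRYY
YYYYY
YYYYY
YYYYR

Answer: YYYYY
RKYYY
YYRYY
YYYYY
YYYYY
YYYYR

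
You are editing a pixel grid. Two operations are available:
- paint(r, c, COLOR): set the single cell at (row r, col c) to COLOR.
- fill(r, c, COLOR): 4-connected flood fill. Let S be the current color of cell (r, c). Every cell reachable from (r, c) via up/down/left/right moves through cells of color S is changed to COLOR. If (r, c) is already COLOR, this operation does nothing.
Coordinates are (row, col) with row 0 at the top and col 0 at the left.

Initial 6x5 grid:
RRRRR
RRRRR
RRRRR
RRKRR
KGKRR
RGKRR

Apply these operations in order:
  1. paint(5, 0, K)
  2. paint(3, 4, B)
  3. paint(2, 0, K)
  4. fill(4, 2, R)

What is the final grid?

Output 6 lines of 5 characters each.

Answer: RRRRR
RRRRR
KRRRR
RRRRB
KGRRR
KGRRR

Derivation:
After op 1 paint(5,0,K):
RRRRR
RRRRR
RRRRR
RRKRR
KGKRR
KGKRR
After op 2 paint(3,4,B):
RRRRR
RRRRR
RRRRR
RRKRB
KGKRR
KGKRR
After op 3 paint(2,0,K):
RRRRR
RRRRR
KRRRR
RRKRB
KGKRR
KGKRR
After op 4 fill(4,2,R) [3 cells changed]:
RRRRR
RRRRR
KRRRR
RRRRB
KGRRR
KGRRR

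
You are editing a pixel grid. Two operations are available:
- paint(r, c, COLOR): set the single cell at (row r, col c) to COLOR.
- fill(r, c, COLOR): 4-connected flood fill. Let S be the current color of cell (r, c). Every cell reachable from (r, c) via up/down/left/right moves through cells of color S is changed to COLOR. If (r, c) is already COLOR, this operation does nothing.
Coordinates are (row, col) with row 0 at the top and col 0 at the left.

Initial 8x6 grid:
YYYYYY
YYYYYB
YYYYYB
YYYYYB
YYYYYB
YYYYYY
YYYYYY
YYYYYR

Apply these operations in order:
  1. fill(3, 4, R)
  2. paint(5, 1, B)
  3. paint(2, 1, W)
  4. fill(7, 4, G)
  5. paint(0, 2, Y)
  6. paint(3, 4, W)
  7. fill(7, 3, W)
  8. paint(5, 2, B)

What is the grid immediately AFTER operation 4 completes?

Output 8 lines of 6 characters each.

Answer: GGGGGG
GGGGGB
GWGGGB
GGGGGB
GGGGGB
GBGGGG
GGGGGG
GGGGGG

Derivation:
After op 1 fill(3,4,R) [43 cells changed]:
RRRRRR
RRRRRB
RRRRRB
RRRRRB
RRRRRB
RRRRRR
RRRRRR
RRRRRR
After op 2 paint(5,1,B):
RRRRRR
RRRRRB
RRRRRB
RRRRRB
RRRRRB
RBRRRR
RRRRRR
RRRRRR
After op 3 paint(2,1,W):
RRRRRR
RRRRRB
RWRRRB
RRRRRB
RRRRRB
RBRRRR
RRRRRR
RRRRRR
After op 4 fill(7,4,G) [42 cells changed]:
GGGGGG
GGGGGB
GWGGGB
GGGGGB
GGGGGB
GBGGGG
GGGGGG
GGGGGG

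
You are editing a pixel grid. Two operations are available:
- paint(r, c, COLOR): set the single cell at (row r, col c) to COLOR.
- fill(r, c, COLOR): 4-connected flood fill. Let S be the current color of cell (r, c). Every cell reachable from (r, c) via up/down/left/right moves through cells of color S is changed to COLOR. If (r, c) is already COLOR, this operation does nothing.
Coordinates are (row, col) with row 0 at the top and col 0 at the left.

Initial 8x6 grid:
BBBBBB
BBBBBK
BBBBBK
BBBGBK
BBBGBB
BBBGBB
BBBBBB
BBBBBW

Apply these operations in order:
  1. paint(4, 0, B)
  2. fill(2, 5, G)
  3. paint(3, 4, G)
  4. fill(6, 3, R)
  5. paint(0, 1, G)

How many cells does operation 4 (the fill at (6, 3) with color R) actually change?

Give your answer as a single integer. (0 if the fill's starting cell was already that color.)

After op 1 paint(4,0,B):
BBBBBB
BBBBBK
BBBBBK
BBBGBK
BBBGBB
BBBGBB
BBBBBB
BBBBBW
After op 2 fill(2,5,G) [3 cells changed]:
BBBBBB
BBBBBG
BBBBBG
BBBGBG
BBBGBB
BBBGBB
BBBBBB
BBBBBW
After op 3 paint(3,4,G):
BBBBBB
BBBBBG
BBBBBG
BBBGGG
BBBGBB
BBBGBB
BBBBBB
BBBBBW
After op 4 fill(6,3,R) [40 cells changed]:
RRRRRR
RRRRRG
RRRRRG
RRRGGG
RRRGRR
RRRGRR
RRRRRR
RRRRRW

Answer: 40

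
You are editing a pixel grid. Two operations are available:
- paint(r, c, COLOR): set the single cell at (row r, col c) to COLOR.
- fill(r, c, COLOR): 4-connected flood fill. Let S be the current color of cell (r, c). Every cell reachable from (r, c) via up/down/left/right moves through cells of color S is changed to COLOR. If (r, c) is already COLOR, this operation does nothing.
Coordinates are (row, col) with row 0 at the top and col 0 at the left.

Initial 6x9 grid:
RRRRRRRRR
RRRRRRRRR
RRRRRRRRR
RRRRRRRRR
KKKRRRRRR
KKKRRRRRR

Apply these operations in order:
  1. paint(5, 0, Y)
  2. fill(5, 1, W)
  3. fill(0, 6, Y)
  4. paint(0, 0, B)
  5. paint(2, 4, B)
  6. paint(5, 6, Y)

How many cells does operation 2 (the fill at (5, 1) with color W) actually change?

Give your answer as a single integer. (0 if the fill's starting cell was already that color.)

Answer: 5

Derivation:
After op 1 paint(5,0,Y):
RRRRRRRRR
RRRRRRRRR
RRRRRRRRR
RRRRRRRRR
KKKRRRRRR
YKKRRRRRR
After op 2 fill(5,1,W) [5 cells changed]:
RRRRRRRRR
RRRRRRRRR
RRRRRRRRR
RRRRRRRRR
WWWRRRRRR
YWWRRRRRR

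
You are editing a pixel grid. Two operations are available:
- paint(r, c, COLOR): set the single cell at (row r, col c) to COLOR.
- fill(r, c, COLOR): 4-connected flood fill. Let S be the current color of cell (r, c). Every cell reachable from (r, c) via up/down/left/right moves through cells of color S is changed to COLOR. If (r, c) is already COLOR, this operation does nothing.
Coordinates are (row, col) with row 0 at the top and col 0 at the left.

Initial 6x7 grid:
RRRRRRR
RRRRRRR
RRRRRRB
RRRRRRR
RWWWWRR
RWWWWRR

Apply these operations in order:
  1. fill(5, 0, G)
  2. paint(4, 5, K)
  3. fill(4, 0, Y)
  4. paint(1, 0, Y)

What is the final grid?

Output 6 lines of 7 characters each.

After op 1 fill(5,0,G) [33 cells changed]:
GGGGGGG
GGGGGGG
GGGGGGB
GGGGGGG
GWWWWGG
GWWWWGG
After op 2 paint(4,5,K):
GGGGGGG
GGGGGGG
GGGGGGB
GGGGGGG
GWWWWKG
GWWWWGG
After op 3 fill(4,0,Y) [32 cells changed]:
YYYYYYY
YYYYYYY
YYYYYYB
YYYYYYY
YWWWWKY
YWWWWYY
After op 4 paint(1,0,Y):
YYYYYYY
YYYYYYY
YYYYYYB
YYYYYYY
YWWWWKY
YWWWWYY

Answer: YYYYYYY
YYYYYYY
YYYYYYB
YYYYYYY
YWWWWKY
YWWWWYY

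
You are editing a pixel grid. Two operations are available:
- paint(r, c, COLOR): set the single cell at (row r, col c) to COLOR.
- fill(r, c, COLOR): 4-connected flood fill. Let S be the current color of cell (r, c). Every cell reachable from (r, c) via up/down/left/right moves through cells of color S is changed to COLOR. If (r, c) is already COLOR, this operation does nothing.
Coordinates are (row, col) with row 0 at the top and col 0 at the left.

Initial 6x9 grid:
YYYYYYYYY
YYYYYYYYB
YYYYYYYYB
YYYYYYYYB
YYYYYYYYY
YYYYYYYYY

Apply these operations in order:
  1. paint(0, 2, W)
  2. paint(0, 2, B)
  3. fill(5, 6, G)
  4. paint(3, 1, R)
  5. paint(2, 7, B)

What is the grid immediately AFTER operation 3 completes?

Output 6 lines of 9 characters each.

After op 1 paint(0,2,W):
YYWYYYYYY
YYYYYYYYB
YYYYYYYYB
YYYYYYYYB
YYYYYYYYY
YYYYYYYYY
After op 2 paint(0,2,B):
YYBYYYYYY
YYYYYYYYB
YYYYYYYYB
YYYYYYYYB
YYYYYYYYY
YYYYYYYYY
After op 3 fill(5,6,G) [50 cells changed]:
GGBGGGGGG
GGGGGGGGB
GGGGGGGGB
GGGGGGGGB
GGGGGGGGG
GGGGGGGGG

Answer: GGBGGGGGG
GGGGGGGGB
GGGGGGGGB
GGGGGGGGB
GGGGGGGGG
GGGGGGGGG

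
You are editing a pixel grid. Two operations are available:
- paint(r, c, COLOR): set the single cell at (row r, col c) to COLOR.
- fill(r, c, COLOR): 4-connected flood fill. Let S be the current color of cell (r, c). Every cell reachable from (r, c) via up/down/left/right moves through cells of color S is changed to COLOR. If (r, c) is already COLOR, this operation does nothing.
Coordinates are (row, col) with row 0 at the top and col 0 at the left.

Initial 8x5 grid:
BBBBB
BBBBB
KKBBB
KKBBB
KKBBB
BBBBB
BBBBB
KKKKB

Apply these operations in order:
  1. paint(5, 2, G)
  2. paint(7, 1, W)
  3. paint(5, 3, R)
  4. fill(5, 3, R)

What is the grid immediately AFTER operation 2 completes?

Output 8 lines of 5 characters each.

After op 1 paint(5,2,G):
BBBBB
BBBBB
KKBBB
KKBBB
KKBBB
BBGBB
BBBBB
KKKKB
After op 2 paint(7,1,W):
BBBBB
BBBBB
KKBBB
KKBBB
KKBBB
BBGBB
BBBBB
KWKKB

Answer: BBBBB
BBBBB
KKBBB
KKBBB
KKBBB
BBGBB
BBBBB
KWKKB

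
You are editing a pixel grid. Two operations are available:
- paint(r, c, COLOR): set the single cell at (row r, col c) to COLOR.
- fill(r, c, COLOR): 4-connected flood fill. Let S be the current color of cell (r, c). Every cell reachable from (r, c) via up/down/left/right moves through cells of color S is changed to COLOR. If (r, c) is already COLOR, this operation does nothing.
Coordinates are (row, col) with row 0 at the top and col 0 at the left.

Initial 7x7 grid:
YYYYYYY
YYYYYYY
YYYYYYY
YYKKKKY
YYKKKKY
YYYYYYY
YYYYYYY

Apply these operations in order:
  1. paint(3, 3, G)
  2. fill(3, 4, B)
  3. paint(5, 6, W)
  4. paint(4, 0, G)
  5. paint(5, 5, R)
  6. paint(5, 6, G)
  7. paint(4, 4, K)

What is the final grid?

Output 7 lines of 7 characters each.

After op 1 paint(3,3,G):
YYYYYYY
YYYYYYY
YYYYYYY
YYKGKKY
YYKKKKY
YYYYYYY
YYYYYYY
After op 2 fill(3,4,B) [7 cells changed]:
YYYYYYY
YYYYYYY
YYYYYYY
YYBGBBY
YYBBBBY
YYYYYYY
YYYYYYY
After op 3 paint(5,6,W):
YYYYYYY
YYYYYYY
YYYYYYY
YYBGBBY
YYBBBBY
YYYYYYW
YYYYYYY
After op 4 paint(4,0,G):
YYYYYYY
YYYYYYY
YYYYYYY
YYBGBBY
GYBBBBY
YYYYYYW
YYYYYYY
After op 5 paint(5,5,R):
YYYYYYY
YYYYYYY
YYYYYYY
YYBGBBY
GYBBBBY
YYYYYRW
YYYYYYY
After op 6 paint(5,6,G):
YYYYYYY
YYYYYYY
YYYYYYY
YYBGBBY
GYBBBBY
YYYYYRG
YYYYYYY
After op 7 paint(4,4,K):
YYYYYYY
YYYYYYY
YYYYYYY
YYBGBBY
GYBBKBY
YYYYYRG
YYYYYYY

Answer: YYYYYYY
YYYYYYY
YYYYYYY
YYBGBBY
GYBBKBY
YYYYYRG
YYYYYYY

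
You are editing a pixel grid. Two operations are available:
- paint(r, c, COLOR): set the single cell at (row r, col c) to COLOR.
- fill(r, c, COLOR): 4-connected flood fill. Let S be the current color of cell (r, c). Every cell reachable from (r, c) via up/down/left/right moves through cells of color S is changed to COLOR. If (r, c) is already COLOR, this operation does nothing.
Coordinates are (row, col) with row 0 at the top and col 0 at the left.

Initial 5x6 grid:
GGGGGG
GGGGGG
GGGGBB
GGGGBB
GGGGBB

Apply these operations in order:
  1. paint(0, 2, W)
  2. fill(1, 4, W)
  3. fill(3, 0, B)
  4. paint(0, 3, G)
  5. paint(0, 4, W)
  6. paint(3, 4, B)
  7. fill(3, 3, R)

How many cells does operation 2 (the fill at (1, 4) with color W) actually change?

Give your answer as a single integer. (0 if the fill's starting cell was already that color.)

Answer: 23

Derivation:
After op 1 paint(0,2,W):
GGWGGG
GGGGGG
GGGGBB
GGGGBB
GGGGBB
After op 2 fill(1,4,W) [23 cells changed]:
WWWWWW
WWWWWW
WWWWBB
WWWWBB
WWWWBB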